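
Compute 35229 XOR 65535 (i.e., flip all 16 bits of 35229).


35229 ^ 65535 = 30306

30306


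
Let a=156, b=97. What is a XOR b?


156 ^ 97 = 253

253


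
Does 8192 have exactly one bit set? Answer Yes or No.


0b10000000000000. Only one bit set => Yes

Yes


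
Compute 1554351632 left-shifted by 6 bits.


0b1011100101001011000011000010000 << 6 = 0b1011100101001011000011000010000000000 = 99478504448

99478504448


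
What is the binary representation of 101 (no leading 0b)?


101 = 1100101 in binary

1100101


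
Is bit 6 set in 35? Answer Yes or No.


0b100011, bit 6 = 0. No

No


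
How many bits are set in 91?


0b1011011 has 5 set bits

5


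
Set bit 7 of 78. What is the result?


78 | (1 << 7) = 78 | 128 = 206

206


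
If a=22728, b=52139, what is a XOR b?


22728 ^ 52139 = 37731

37731


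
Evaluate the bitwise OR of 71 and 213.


0b1000111 | 0b11010101 = 0b11010111 = 215

215


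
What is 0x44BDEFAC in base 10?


44BDEFAC hex = 1153298348 decimal

1153298348


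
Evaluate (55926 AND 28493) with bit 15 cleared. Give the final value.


Step 1: 55926 & 28493 = 19012
Step 2: 19012 & ~(1 << 15) = 19012

19012


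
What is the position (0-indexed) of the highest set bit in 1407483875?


0b1010011111001000111111111100011. Highest set bit at position 30

30


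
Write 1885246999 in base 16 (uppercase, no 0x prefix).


1885246999 = 705E9617 hex

705E9617


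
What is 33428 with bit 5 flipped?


33428 ^ (1 << 5) = 33428 ^ 32 = 33460

33460


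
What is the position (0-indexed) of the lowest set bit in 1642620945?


0b1100001111010000110100000010001. Lowest set bit at position 0

0


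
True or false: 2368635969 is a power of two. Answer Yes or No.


0b10001101001011101000010001000001. Multiple bits set => No

No


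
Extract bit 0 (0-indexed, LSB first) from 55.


0b110111, position 0 = 1

1


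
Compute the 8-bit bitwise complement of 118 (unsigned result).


~0b1110110 = 0b10001001 = 137 (8-bit unsigned)

137


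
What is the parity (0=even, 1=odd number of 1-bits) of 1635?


0b11001100011 has 6 ones => parity 0

0


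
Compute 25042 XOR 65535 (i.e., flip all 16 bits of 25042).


25042 ^ 65535 = 40493

40493


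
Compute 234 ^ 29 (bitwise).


0b11101010 ^ 0b11101 = 0b11110111 = 247

247


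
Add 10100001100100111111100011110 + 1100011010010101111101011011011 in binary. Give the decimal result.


10100001100100111111100011110 + 1100011010010101111101011011011 = 1110111011111010111100111111001 = 2004711929

2004711929


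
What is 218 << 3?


0b11011010 << 3 = 0b11011010000 = 1744

1744


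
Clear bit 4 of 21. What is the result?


21 & ~(1 << 4) = 5

5


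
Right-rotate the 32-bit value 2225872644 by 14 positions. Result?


Rotate 0b10000100101011000001111100000100 right by 14 (32-bit) = 0b1111100000100100001001010110000 = 2081559216

2081559216


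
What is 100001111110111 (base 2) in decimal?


100001111110111 in decimal = 17399

17399


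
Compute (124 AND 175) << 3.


Step 1: 124 & 175 = 44
Step 2: 44 << 3 = 352

352


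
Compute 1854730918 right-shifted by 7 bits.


0b1101110100011001111001010100110 >> 7 = 0b110111010001100111100101 = 14490085

14490085


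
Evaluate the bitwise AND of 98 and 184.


0b1100010 & 0b10111000 = 0b100000 = 32

32


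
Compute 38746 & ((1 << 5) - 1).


38746 & 31 = 26

26


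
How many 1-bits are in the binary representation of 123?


0b1111011 has 6 set bits

6


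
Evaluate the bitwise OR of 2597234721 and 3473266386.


0b10011010110011101010100000100001 | 0b11001111000001011101011011010010 = 0b11011111110011111111111011110011 = 3754950387

3754950387


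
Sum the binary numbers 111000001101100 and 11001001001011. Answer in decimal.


111000001101100 + 11001001001011 = 1010001010110111 = 41655

41655


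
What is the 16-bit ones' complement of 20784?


20784 ^ 65535 = 44751

44751


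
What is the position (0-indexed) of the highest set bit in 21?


0b10101. Highest set bit at position 4

4


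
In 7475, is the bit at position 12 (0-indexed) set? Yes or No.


0b1110100110011, bit 12 = 1. Yes

Yes


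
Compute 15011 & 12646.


0b11101010100011 & 0b11000101100110 = 0b11000000100010 = 12322

12322


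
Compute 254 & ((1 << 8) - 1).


254 & 255 = 254

254


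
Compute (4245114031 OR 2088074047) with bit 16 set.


Step 1: 4245114031 | 2088074047 = 4252467135
Step 2: 4252467135 | (1 << 16) = 4252467135 | 65536 = 4252467135

4252467135


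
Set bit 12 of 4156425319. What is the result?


4156425319 | (1 << 12) = 4156425319 | 4096 = 4156429415

4156429415


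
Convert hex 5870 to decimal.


5870 hex = 22640 decimal

22640


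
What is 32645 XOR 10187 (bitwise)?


0b111111110000101 ^ 0b10011111001011 = 0b101100001001110 = 22606

22606


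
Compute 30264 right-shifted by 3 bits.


0b111011000111000 >> 3 = 0b111011000111 = 3783

3783


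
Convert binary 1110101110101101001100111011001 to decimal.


1110101110101101001100111011001 in decimal = 1976998361

1976998361


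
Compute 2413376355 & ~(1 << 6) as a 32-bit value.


2413376355 & ~(1 << 6) = 2413376291

2413376291


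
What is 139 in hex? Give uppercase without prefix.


139 = 8B hex

8B


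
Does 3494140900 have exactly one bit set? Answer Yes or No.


0b11010000010001000101101111100100. Multiple bits set => No

No


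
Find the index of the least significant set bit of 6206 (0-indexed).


0b1100000111110. Lowest set bit at position 1

1


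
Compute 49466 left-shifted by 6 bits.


0b1100000100111010 << 6 = 0b1100000100111010000000 = 3165824

3165824


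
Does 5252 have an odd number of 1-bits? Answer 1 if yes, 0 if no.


0b1010010000100 has 4 ones => parity 0

0


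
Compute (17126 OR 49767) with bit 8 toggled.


Step 1: 17126 | 49767 = 49895
Step 2: 49895 ^ (1 << 8) = 49895 ^ 256 = 50151

50151


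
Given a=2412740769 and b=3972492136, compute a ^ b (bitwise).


2412740769 ^ 3972492136 = 1661529033

1661529033


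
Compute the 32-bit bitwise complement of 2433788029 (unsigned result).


~0b10010001000100001010100001111101 = 0b1101110111011110101011110000010 = 1861179266 (32-bit unsigned)

1861179266


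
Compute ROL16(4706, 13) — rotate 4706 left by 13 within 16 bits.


Rotate 0b1001001100010 left by 13 (16-bit) = 0b100001001001100 = 16972

16972


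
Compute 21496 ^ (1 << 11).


21496 ^ (1 << 11) = 21496 ^ 2048 = 23544

23544


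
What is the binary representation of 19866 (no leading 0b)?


19866 = 100110110011010 in binary

100110110011010


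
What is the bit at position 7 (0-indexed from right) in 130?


0b10000010, position 7 = 1

1


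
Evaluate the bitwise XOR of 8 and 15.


0b1000 ^ 0b1111 = 0b111 = 7

7


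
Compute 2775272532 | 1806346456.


0b10100101011010110100110001010100 | 0b1101011101010101010100011011000 = 0b11101111111010111110110011011100 = 4025216220

4025216220


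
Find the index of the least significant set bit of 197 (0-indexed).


0b11000101. Lowest set bit at position 0

0


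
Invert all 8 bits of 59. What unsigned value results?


59 ^ 255 = 196

196


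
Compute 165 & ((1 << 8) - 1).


165 & 255 = 165

165


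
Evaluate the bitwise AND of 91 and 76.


0b1011011 & 0b1001100 = 0b1001000 = 72

72


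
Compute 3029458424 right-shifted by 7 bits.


0b10110100100100011101110111111000 >> 7 = 0b1011010010010001110111011 = 23667643

23667643


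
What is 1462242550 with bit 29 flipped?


1462242550 ^ (1 << 29) = 1462242550 ^ 536870912 = 1999113462

1999113462


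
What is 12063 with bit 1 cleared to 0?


12063 & ~(1 << 1) = 12061

12061


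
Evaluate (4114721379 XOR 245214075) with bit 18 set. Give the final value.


Step 1: 4114721379 ^ 245214075 = 4225499416
Step 2: 4225499416 | (1 << 18) = 4225499416 | 262144 = 4225499416

4225499416


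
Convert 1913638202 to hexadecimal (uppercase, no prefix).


1913638202 = 720FCD3A hex

720FCD3A


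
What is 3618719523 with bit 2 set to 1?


3618719523 | (1 << 2) = 3618719523 | 4 = 3618719527

3618719527


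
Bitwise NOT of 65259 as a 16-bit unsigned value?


~0b1111111011101011 = 0b100010100 = 276 (16-bit unsigned)

276


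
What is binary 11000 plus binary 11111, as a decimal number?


11000 + 11111 = 110111 = 55

55


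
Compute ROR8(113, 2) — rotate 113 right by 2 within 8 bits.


Rotate 0b1110001 right by 2 (8-bit) = 0b1011100 = 92

92


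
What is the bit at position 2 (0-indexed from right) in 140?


0b10001100, position 2 = 1

1


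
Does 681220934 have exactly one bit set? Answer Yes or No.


0b101000100110101001101101000110. Multiple bits set => No

No


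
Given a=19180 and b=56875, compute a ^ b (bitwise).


19180 ^ 56875 = 38087

38087


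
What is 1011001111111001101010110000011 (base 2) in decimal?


1011001111111001101010110000011 in decimal = 1509741955

1509741955


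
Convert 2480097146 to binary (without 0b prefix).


2480097146 = 10010011110100110100011101111010 in binary

10010011110100110100011101111010


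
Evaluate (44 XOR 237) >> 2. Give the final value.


Step 1: 44 ^ 237 = 193
Step 2: 193 >> 2 = 48

48


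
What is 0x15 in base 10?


15 hex = 21 decimal

21


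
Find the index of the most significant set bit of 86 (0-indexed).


0b1010110. Highest set bit at position 6

6


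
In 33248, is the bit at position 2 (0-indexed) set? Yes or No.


0b1000000111100000, bit 2 = 0. No

No


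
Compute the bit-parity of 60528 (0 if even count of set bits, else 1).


0b1110110001110000 has 8 ones => parity 0

0


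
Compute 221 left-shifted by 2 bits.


0b11011101 << 2 = 0b1101110100 = 884

884


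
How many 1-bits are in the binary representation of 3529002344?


0b11010010010110000100110101101000 has 14 set bits

14


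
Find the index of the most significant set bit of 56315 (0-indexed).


0b1101101111111011. Highest set bit at position 15

15


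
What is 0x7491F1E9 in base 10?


7491F1E9 hex = 1955721705 decimal

1955721705


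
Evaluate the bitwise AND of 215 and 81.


0b11010111 & 0b1010001 = 0b1010001 = 81

81


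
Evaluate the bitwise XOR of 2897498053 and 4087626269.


0b10101100101101000100111111000101 ^ 0b11110011101001000011101000011101 = 0b1011111000100000111010111011000 = 1594914264

1594914264


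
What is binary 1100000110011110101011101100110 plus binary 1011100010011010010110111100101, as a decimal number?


1100000110011110101011101100110 + 1011100010011010010110111100101 = 10111101000111001000010101001011 = 3172762955

3172762955


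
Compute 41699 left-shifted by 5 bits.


0b1010001011100011 << 5 = 0b101000101110001100000 = 1334368

1334368


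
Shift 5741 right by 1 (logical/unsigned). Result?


0b1011001101101 >> 1 = 0b101100110110 = 2870

2870


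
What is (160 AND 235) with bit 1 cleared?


Step 1: 160 & 235 = 160
Step 2: 160 & ~(1 << 1) = 160

160


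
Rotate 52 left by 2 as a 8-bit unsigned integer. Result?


Rotate 0b110100 left by 2 (8-bit) = 0b11010000 = 208

208


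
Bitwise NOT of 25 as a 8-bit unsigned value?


~0b11001 = 0b11100110 = 230 (8-bit unsigned)

230


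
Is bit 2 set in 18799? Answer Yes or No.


0b100100101101111, bit 2 = 1. Yes

Yes


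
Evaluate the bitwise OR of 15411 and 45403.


0b11110000110011 | 0b1011000101011011 = 0b1011110101111011 = 48507

48507


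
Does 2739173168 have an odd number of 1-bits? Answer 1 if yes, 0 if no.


0b10100011010001000111011100110000 has 14 ones => parity 0

0


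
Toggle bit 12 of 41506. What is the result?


41506 ^ (1 << 12) = 41506 ^ 4096 = 45602

45602


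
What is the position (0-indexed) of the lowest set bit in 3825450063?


0b11100100000000111011110001001111. Lowest set bit at position 0

0


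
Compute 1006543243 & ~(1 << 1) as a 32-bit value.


1006543243 & ~(1 << 1) = 1006543241

1006543241


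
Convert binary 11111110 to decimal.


11111110 in decimal = 254

254


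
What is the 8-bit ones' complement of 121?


121 ^ 255 = 134

134


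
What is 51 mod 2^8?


51 & 255 = 51

51


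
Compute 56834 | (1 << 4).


56834 | (1 << 4) = 56834 | 16 = 56850

56850


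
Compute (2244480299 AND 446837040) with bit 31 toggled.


Step 1: 2244480299 & 446837040 = 8388896
Step 2: 8388896 ^ (1 << 31) = 8388896 ^ 2147483648 = 2155872544

2155872544


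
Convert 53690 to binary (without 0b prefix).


53690 = 1101000110111010 in binary

1101000110111010


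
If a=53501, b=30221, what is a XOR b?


53501 ^ 30221 = 42736

42736


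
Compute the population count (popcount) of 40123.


0b1001110010111011 has 10 set bits

10


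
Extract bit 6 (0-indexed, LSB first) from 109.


0b1101101, position 6 = 1

1


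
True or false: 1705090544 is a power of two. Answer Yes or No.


0b1100101101000011001110111110000. Multiple bits set => No

No


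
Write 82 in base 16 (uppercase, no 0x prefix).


82 = 52 hex

52


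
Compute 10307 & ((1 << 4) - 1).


10307 & 15 = 3

3


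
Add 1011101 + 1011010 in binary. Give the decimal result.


1011101 + 1011010 = 10110111 = 183

183


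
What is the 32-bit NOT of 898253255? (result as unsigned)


~0b110101100010100100000111000111 = 0b11001010011101011011111000111000 = 3396714040 (32-bit unsigned)

3396714040


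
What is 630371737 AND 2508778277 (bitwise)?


0b100101100100101011010110011001 & 0b10010101100010001110101100100101 = 0b101100000001010000100000001 = 92315905

92315905


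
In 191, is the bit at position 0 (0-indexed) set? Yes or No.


0b10111111, bit 0 = 1. Yes

Yes


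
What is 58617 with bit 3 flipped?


58617 ^ (1 << 3) = 58617 ^ 8 = 58609

58609


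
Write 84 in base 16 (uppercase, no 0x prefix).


84 = 54 hex

54


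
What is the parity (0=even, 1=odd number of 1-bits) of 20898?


0b101000110100010 has 6 ones => parity 0

0


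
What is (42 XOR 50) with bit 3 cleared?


Step 1: 42 ^ 50 = 24
Step 2: 24 & ~(1 << 3) = 16

16


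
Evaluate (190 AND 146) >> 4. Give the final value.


Step 1: 190 & 146 = 146
Step 2: 146 >> 4 = 9

9


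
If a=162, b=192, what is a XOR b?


162 ^ 192 = 98

98


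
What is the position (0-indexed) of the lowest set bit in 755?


0b1011110011. Lowest set bit at position 0

0


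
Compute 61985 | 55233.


0b1111001000100001 | 0b1101011111000001 = 0b1111011111100001 = 63457

63457


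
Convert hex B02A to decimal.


B02A hex = 45098 decimal

45098


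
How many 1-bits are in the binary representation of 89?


0b1011001 has 4 set bits

4


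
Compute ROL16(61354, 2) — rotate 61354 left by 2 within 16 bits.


Rotate 0b1110111110101010 left by 2 (16-bit) = 0b1011111010101011 = 48811

48811


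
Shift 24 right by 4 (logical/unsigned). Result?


0b11000 >> 4 = 0b1 = 1

1


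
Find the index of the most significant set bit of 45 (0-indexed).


0b101101. Highest set bit at position 5

5


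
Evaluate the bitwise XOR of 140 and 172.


0b10001100 ^ 0b10101100 = 0b100000 = 32

32


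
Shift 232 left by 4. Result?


0b11101000 << 4 = 0b111010000000 = 3712

3712


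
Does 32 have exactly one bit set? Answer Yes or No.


0b100000. Only one bit set => Yes

Yes


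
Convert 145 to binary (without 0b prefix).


145 = 10010001 in binary

10010001


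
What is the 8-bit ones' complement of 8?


8 ^ 255 = 247

247


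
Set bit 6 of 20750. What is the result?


20750 | (1 << 6) = 20750 | 64 = 20814

20814


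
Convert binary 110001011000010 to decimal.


110001011000010 in decimal = 25282

25282


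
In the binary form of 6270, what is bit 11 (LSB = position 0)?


0b1100001111110, position 11 = 1

1


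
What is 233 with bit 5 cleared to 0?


233 & ~(1 << 5) = 201

201


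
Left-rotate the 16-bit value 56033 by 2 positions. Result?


Rotate 0b1101101011100001 left by 2 (16-bit) = 0b110101110000111 = 27527

27527


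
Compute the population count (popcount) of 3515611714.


0b11010001100010111111101001000010 has 16 set bits

16


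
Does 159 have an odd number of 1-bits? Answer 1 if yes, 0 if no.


0b10011111 has 6 ones => parity 0

0


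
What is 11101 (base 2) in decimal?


11101 in decimal = 29

29


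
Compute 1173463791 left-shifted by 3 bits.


0b1000101111100011010001011101111 << 3 = 0b1000101111100011010001011101111000 = 9387710328

9387710328


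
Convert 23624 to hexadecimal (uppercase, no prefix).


23624 = 5C48 hex

5C48


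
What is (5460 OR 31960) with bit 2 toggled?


Step 1: 5460 | 31960 = 32220
Step 2: 32220 ^ (1 << 2) = 32220 ^ 4 = 32216

32216


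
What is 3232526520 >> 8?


0b11000000101011000111000010111000 >> 8 = 0b110000001010110001110000 = 12627056

12627056


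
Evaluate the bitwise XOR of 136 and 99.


0b10001000 ^ 0b1100011 = 0b11101011 = 235

235


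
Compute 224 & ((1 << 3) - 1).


224 & 7 = 0

0


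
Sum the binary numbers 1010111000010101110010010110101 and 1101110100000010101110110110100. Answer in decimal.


1010111000010101110010010110101 + 1101110100000010101110110110100 = 11000101100011000100001001101001 = 3314303593

3314303593


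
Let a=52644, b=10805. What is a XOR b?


52644 ^ 10805 = 59281

59281


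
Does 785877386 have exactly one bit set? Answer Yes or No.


0b101110110101111000100110001010. Multiple bits set => No

No


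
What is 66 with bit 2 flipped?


66 ^ (1 << 2) = 66 ^ 4 = 70

70


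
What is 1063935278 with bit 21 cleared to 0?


1063935278 & ~(1 << 21) = 1061838126

1061838126


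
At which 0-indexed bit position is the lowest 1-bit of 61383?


0b1110111111000111. Lowest set bit at position 0

0


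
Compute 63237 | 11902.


0b1111011100000101 | 0b10111001111110 = 0b1111111101111111 = 65407

65407


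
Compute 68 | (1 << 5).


68 | (1 << 5) = 68 | 32 = 100

100


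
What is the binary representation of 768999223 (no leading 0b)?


768999223 = 101101110101011111111100110111 in binary

101101110101011111111100110111


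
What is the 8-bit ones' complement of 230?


230 ^ 255 = 25

25


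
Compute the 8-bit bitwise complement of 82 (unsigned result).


~0b1010010 = 0b10101101 = 173 (8-bit unsigned)

173


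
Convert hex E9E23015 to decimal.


E9E23015 hex = 3923914773 decimal

3923914773


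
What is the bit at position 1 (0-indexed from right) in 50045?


0b1100001101111101, position 1 = 0

0


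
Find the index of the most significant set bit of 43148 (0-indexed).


0b1010100010001100. Highest set bit at position 15

15


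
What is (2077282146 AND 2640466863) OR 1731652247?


Step 1: 2077282146 & 2640466863 = 423641890
Step 2: 423641890 | 1731652247 = 2138500023

2138500023


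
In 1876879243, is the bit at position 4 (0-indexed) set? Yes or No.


0b1101111110111101110011110001011, bit 4 = 0. No

No


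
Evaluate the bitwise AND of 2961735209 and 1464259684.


0b10110000100010000111111000101001 & 0b1010111010001101101010001100100 = 0b10000000000000101010000100000 = 268456992

268456992


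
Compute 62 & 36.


0b111110 & 0b100100 = 0b100100 = 36

36


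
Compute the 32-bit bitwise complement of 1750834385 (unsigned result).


~0b1101000010110111001110011010001 = 0b10010111101001000110001100101110 = 2544132910 (32-bit unsigned)

2544132910


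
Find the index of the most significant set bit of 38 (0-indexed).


0b100110. Highest set bit at position 5

5


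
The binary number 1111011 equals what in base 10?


1111011 in decimal = 123

123


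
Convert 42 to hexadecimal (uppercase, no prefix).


42 = 2A hex

2A


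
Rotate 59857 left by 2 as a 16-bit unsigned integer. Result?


Rotate 0b1110100111010001 left by 2 (16-bit) = 0b1010011101000111 = 42823

42823


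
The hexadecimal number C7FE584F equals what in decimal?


C7FE584F hex = 3355334735 decimal

3355334735


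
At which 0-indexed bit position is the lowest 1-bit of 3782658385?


0b11100001011101101100100101010001. Lowest set bit at position 0

0


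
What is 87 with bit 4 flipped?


87 ^ (1 << 4) = 87 ^ 16 = 71

71


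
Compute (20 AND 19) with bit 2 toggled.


Step 1: 20 & 19 = 16
Step 2: 16 ^ (1 << 2) = 16 ^ 4 = 20

20


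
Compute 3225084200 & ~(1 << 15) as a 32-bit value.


3225084200 & ~(1 << 15) = 3225051432

3225051432


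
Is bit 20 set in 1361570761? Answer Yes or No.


0b1010001001001111110101111001001, bit 20 = 0. No

No


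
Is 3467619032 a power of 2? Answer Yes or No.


0b11001110101011111010101011011000. Multiple bits set => No

No


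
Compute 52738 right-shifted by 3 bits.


0b1100111000000010 >> 3 = 0b1100111000000 = 6592

6592


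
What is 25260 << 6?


0b110001010101100 << 6 = 0b110001010101100000000 = 1616640

1616640


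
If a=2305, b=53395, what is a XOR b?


2305 ^ 53395 = 55698

55698


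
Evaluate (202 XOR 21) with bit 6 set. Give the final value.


Step 1: 202 ^ 21 = 223
Step 2: 223 | (1 << 6) = 223 | 64 = 223

223


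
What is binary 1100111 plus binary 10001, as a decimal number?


1100111 + 10001 = 1111000 = 120

120


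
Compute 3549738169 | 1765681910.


0b11010011100101001011010010111001 | 0b1101001001111100010101011110110 = 0b11111011101111101011111011111111 = 4223581951

4223581951


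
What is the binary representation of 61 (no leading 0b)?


61 = 111101 in binary

111101


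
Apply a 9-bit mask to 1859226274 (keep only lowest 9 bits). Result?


1859226274 & 511 = 162

162


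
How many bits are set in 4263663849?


0b11111110001000100101100011101001 has 17 set bits

17


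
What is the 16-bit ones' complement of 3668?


3668 ^ 65535 = 61867

61867


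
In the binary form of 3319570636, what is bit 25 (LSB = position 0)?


0b11000101110111001010000011001100, position 25 = 0

0


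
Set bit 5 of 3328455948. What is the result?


3328455948 | (1 << 5) = 3328455948 | 32 = 3328455980

3328455980


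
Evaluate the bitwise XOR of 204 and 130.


0b11001100 ^ 0b10000010 = 0b1001110 = 78

78


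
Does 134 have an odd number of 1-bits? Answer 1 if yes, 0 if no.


0b10000110 has 3 ones => parity 1

1


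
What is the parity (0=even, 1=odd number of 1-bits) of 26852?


0b110100011100100 has 7 ones => parity 1

1


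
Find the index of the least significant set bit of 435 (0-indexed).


0b110110011. Lowest set bit at position 0

0


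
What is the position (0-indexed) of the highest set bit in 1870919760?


0b1101111100000111111100001010000. Highest set bit at position 30

30


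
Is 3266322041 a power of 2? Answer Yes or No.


0b11000010101100000001111001111001. Multiple bits set => No

No


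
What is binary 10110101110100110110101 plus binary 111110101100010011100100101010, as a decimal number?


10110101110100110110101 + 111110101100010011100100101010 = 111111000011000010001011011111 = 1057759967

1057759967


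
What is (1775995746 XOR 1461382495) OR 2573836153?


Step 1: 1775995746 ^ 1461382495 = 1052862013
Step 2: 1052862013 | 2573836153 = 3219783549

3219783549


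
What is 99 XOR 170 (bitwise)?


0b1100011 ^ 0b10101010 = 0b11001001 = 201

201


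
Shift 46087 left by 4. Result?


0b1011010000000111 << 4 = 0b10110100000001110000 = 737392

737392


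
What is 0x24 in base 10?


24 hex = 36 decimal

36


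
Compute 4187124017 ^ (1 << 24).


4187124017 ^ (1 << 24) = 4187124017 ^ 16777216 = 4170346801

4170346801


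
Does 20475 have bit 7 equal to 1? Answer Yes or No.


0b100111111111011, bit 7 = 1. Yes

Yes


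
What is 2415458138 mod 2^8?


2415458138 & 255 = 90

90


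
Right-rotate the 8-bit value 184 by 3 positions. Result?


Rotate 0b10111000 right by 3 (8-bit) = 0b10111 = 23

23


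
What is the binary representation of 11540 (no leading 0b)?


11540 = 10110100010100 in binary

10110100010100


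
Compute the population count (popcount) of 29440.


0b111001100000000 has 5 set bits

5


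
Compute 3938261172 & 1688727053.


0b11101010101111010001100010110100 & 0b1100100101001111110111000001101 = 0b1100000101001010000100000000100 = 1621428228

1621428228


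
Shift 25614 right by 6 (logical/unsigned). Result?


0b110010000001110 >> 6 = 0b110010000 = 400

400


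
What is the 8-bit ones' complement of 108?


108 ^ 255 = 147

147


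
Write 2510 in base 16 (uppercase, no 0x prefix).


2510 = 9CE hex

9CE


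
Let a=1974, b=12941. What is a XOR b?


1974 ^ 12941 = 13627

13627


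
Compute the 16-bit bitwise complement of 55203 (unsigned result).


~0b1101011110100011 = 0b10100001011100 = 10332 (16-bit unsigned)

10332


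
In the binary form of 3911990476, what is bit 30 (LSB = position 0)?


0b11101001001011000011110011001100, position 30 = 1

1


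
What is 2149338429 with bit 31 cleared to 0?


2149338429 & ~(1 << 31) = 1854781

1854781


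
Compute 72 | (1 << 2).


72 | (1 << 2) = 72 | 4 = 76

76


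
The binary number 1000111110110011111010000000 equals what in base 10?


1000111110110011111010000000 in decimal = 150683264

150683264


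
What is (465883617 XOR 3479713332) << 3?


Step 1: 465883617 ^ 3479713332 = 3568101333
Step 2: 3568101333 << 3 = 28544810664

28544810664


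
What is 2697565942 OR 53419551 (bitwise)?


0b10100000110010011001011011110110 | 0b11001011110001111000011111 = 0b10100011111011111001111011111111 = 2750390015

2750390015


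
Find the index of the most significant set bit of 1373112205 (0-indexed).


0b1010001110110000000011110001101. Highest set bit at position 30

30


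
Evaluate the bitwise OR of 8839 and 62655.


0b10001010000111 | 0b1111010010111111 = 0b1111011010111111 = 63167

63167


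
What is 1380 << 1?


0b10101100100 << 1 = 0b101011001000 = 2760

2760


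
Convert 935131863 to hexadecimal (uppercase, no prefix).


935131863 = 37BCFAD7 hex

37BCFAD7


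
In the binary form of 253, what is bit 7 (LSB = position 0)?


0b11111101, position 7 = 1

1


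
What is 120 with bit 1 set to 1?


120 | (1 << 1) = 120 | 2 = 122

122


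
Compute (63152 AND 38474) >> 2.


Step 1: 63152 & 38474 = 38400
Step 2: 38400 >> 2 = 9600

9600


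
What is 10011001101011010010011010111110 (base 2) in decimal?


10011001101011010010011010111110 in decimal = 2578261694

2578261694


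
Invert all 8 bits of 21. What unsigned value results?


21 ^ 255 = 234

234


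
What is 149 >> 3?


0b10010101 >> 3 = 0b10010 = 18

18


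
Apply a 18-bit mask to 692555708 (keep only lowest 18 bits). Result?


692555708 & 262143 = 233404

233404


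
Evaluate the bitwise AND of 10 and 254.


0b1010 & 0b11111110 = 0b1010 = 10

10


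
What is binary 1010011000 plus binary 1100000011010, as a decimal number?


1010011000 + 1100000011010 = 1101010110010 = 6834

6834


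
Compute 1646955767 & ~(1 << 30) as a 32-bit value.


1646955767 & ~(1 << 30) = 573213943

573213943


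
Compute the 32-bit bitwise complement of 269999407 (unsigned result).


~0b10000000101111101110100101111 = 0b11101111111010000010001011010000 = 4024967888 (32-bit unsigned)

4024967888


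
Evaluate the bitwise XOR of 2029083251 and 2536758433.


0b1111000111100010101101001110011 ^ 0b10010111001100111101110010100001 = 0b11101111110000101000011011010010 = 4022503122

4022503122


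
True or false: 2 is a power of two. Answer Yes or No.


0b10. Only one bit set => Yes

Yes


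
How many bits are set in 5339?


0b1010011011011 has 8 set bits

8


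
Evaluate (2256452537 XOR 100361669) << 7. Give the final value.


Step 1: 2256452537 ^ 100361669 = 2206588540
Step 2: 2206588540 << 7 = 282443333120

282443333120


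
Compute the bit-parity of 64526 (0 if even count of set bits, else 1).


0b1111110000001110 has 9 ones => parity 1

1


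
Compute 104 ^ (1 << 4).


104 ^ (1 << 4) = 104 ^ 16 = 120

120


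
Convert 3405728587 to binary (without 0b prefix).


3405728587 = 11001010111111110100101101001011 in binary

11001010111111110100101101001011


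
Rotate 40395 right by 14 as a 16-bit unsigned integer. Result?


Rotate 0b1001110111001011 right by 14 (16-bit) = 0b111011100101110 = 30510

30510


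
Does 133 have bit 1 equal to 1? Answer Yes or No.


0b10000101, bit 1 = 0. No

No


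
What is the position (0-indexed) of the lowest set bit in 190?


0b10111110. Lowest set bit at position 1

1


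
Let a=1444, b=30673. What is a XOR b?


1444 ^ 30673 = 29301

29301


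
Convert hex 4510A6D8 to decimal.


4510A6D8 hex = 1158719192 decimal

1158719192


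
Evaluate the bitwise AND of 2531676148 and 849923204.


0b10010110111001100100111111110100 & 0b110010101010001100110010000100 = 0b10010101000000100110010000100 = 312495236

312495236


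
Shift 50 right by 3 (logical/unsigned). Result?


0b110010 >> 3 = 0b110 = 6

6


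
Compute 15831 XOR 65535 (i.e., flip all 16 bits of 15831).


15831 ^ 65535 = 49704

49704


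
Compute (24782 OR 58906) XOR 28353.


Step 1: 24782 | 58906 = 59102
Step 2: 59102 ^ 28353 = 34847

34847


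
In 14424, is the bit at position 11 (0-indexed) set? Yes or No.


0b11100001011000, bit 11 = 1. Yes

Yes


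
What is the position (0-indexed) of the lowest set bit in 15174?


0b11101101000110. Lowest set bit at position 1

1


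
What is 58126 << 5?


0b1110001100001110 << 5 = 0b111000110000111000000 = 1860032

1860032


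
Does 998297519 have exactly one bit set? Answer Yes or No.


0b111011100000001100111110101111. Multiple bits set => No

No


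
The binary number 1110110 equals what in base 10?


1110110 in decimal = 118

118


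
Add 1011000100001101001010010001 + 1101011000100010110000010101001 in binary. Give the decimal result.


1011000100001101001010010001 + 1101011000100010110000010101001 = 1110110001000100011001100111010 = 1981952826

1981952826


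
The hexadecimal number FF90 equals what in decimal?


FF90 hex = 65424 decimal

65424


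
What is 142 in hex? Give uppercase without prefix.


142 = 8E hex

8E


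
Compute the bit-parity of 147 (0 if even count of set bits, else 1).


0b10010011 has 4 ones => parity 0

0


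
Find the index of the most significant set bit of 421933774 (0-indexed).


0b11001001001100011001011001110. Highest set bit at position 28

28


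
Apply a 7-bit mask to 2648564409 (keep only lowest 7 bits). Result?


2648564409 & 127 = 57

57


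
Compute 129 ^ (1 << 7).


129 ^ (1 << 7) = 129 ^ 128 = 1

1


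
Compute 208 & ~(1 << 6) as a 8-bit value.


208 & ~(1 << 6) = 144

144


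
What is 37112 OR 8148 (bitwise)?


0b1001000011111000 | 0b1111111010100 = 0b1001111111111100 = 40956

40956


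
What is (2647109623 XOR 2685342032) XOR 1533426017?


Step 1: 2647109623 ^ 2685342032 = 1036566183
Step 2: 1036566183 ^ 1533426017 = 1722714054

1722714054


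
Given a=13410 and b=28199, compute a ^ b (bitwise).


13410 ^ 28199 = 23109

23109


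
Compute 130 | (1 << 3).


130 | (1 << 3) = 130 | 8 = 138

138


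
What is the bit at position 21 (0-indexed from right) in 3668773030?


0b11011010101011010000100010100110, position 21 = 1

1


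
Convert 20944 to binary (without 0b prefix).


20944 = 101000111010000 in binary

101000111010000


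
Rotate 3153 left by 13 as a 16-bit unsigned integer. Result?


Rotate 0b110001010001 left by 13 (16-bit) = 0b10000110001010 = 8586

8586


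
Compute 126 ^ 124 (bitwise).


0b1111110 ^ 0b1111100 = 0b10 = 2

2


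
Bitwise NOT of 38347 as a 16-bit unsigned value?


~0b1001010111001011 = 0b110101000110100 = 27188 (16-bit unsigned)

27188


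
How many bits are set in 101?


0b1100101 has 4 set bits

4


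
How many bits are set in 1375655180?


0b1010001111111101101010100001100 has 17 set bits

17


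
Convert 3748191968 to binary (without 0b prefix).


3748191968 = 11011111011010001101111011100000 in binary

11011111011010001101111011100000


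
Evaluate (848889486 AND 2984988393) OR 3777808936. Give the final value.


Step 1: 848889486 & 2984988393 = 814286472
Step 2: 814286472 | 3777808936 = 4054699688

4054699688


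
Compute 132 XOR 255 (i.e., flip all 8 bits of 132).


132 ^ 255 = 123

123


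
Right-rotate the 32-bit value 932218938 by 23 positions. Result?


Rotate 0b110111100100001000100000111010 right by 23 (32-bit) = 0b100001000100000111010001101111 = 554726511

554726511


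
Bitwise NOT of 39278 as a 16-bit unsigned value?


~0b1001100101101110 = 0b110011010010001 = 26257 (16-bit unsigned)

26257


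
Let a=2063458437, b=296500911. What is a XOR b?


2063458437 ^ 296500911 = 1800527402

1800527402


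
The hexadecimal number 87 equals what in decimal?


87 hex = 135 decimal

135


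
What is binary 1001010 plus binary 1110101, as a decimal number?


1001010 + 1110101 = 10111111 = 191

191


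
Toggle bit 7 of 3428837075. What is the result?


3428837075 ^ (1 << 7) = 3428837075 ^ 128 = 3428836947

3428836947


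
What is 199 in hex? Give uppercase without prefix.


199 = C7 hex

C7


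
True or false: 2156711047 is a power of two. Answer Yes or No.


0b10000000100011001100110010000111. Multiple bits set => No

No


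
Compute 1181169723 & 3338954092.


0b1000110011001110011100000111011 & 0b11000111000001000110010101101100 = 0b1000110000001000010000000101000 = 1174675496

1174675496


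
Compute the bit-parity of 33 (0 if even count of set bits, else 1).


0b100001 has 2 ones => parity 0

0


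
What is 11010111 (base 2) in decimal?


11010111 in decimal = 215

215


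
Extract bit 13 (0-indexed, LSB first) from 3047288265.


0b10110101101000011110110111001001, position 13 = 1

1


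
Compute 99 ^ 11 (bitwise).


0b1100011 ^ 0b1011 = 0b1101000 = 104

104


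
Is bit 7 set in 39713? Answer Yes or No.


0b1001101100100001, bit 7 = 0. No

No


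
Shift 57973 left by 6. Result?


0b1110001001110101 << 6 = 0b1110001001110101000000 = 3710272

3710272


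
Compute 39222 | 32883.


0b1001100100110110 | 0b1000000001110011 = 0b1001100101110111 = 39287

39287


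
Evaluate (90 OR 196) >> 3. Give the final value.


Step 1: 90 | 196 = 222
Step 2: 222 >> 3 = 27

27


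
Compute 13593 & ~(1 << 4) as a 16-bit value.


13593 & ~(1 << 4) = 13577

13577


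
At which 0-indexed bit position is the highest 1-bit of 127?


0b1111111. Highest set bit at position 6

6


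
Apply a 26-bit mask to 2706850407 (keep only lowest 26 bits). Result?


2706850407 & 67108863 = 22495847

22495847


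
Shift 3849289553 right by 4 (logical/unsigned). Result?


0b11100101011011110111111101010001 >> 4 = 0b1110010101101111011111110101 = 240580597

240580597


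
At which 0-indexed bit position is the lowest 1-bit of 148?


0b10010100. Lowest set bit at position 2

2


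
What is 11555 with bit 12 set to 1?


11555 | (1 << 12) = 11555 | 4096 = 15651

15651


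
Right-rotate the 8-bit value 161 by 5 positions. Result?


Rotate 0b10100001 right by 5 (8-bit) = 0b1101 = 13

13


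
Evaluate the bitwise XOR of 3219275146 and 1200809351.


0b10111111111000100011110110001010 ^ 0b1000111100100101110010110000111 = 0b11111000011100001101100000001101 = 4168144909

4168144909


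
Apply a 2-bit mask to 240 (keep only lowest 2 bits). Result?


240 & 3 = 0

0


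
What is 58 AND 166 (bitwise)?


0b111010 & 0b10100110 = 0b100010 = 34

34


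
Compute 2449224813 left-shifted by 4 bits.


0b10010001111111000011010001101101 << 4 = 0b100100011111110000110100011011010000 = 39187597008

39187597008


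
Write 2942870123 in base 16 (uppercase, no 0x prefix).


2942870123 = AF68A26B hex

AF68A26B


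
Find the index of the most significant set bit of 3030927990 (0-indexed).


0b10110100101010000100101001110110. Highest set bit at position 31

31


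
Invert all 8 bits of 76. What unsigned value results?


76 ^ 255 = 179

179


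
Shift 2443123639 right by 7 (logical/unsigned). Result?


0b10010001100111110001101110110111 >> 7 = 0b1001000110011111000110111 = 19086903

19086903


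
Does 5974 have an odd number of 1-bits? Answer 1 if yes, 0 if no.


0b1011101010110 has 8 ones => parity 0

0


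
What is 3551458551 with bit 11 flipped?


3551458551 ^ (1 << 11) = 3551458551 ^ 2048 = 3551460599

3551460599


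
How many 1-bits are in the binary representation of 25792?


0b110010011000000 has 5 set bits

5


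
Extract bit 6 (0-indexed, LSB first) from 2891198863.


0b10101100010101000011000110001111, position 6 = 0

0


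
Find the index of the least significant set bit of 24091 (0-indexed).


0b101111000011011. Lowest set bit at position 0

0


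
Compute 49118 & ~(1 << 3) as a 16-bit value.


49118 & ~(1 << 3) = 49110

49110


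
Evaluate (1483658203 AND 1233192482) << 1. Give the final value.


Step 1: 1483658203 & 1233192482 = 1207960066
Step 2: 1207960066 << 1 = 2415920132

2415920132


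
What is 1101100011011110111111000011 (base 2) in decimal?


1101100011011110111111000011 in decimal = 227405763

227405763


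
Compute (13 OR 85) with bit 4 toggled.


Step 1: 13 | 85 = 93
Step 2: 93 ^ (1 << 4) = 93 ^ 16 = 77

77


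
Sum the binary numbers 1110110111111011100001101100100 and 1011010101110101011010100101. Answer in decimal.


1110110111111011100001101100100 + 1011010101110101011010100101 = 10000010010101010001101000001001 = 2186615305

2186615305


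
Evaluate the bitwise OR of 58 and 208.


0b111010 | 0b11010000 = 0b11111010 = 250

250


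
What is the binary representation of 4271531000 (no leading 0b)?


4271531000 = 11111110100110100110001111111000 in binary

11111110100110100110001111111000


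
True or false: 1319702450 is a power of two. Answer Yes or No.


0b1001110101010010000111110110010. Multiple bits set => No

No


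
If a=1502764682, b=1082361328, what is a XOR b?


1502764682 ^ 1082361328 = 420600698

420600698


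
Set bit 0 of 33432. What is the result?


33432 | (1 << 0) = 33432 | 1 = 33433

33433


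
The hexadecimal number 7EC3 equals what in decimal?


7EC3 hex = 32451 decimal

32451


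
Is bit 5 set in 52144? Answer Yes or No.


0b1100101110110000, bit 5 = 1. Yes

Yes


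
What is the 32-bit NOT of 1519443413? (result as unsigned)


~0b1011010100100001101110111010101 = 0b10100101011011110010001000101010 = 2775523882 (32-bit unsigned)

2775523882
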